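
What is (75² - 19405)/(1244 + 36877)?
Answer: -13780/38121 ≈ -0.36148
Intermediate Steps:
(75² - 19405)/(1244 + 36877) = (5625 - 19405)/38121 = -13780*1/38121 = -13780/38121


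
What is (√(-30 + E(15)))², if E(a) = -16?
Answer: -46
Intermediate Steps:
(√(-30 + E(15)))² = (√(-30 - 16))² = (√(-46))² = (I*√46)² = -46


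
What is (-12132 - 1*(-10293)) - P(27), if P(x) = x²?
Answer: -2568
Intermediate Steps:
(-12132 - 1*(-10293)) - P(27) = (-12132 - 1*(-10293)) - 1*27² = (-12132 + 10293) - 1*729 = -1839 - 729 = -2568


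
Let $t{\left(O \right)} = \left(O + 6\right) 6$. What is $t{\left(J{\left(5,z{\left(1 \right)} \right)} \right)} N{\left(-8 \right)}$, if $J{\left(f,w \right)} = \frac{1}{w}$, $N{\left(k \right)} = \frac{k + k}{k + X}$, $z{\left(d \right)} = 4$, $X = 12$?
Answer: $-150$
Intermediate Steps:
$N{\left(k \right)} = \frac{2 k}{12 + k}$ ($N{\left(k \right)} = \frac{k + k}{k + 12} = \frac{2 k}{12 + k}$)
$t{\left(O \right)} = 36 + 6 O$ ($t{\left(O \right)} = \left(6 + O\right) 6 = 36 + 6 O$)
$t{\left(J{\left(5,z{\left(1 \right)} \right)} \right)} N{\left(-8 \right)} = \left(36 + \frac{6}{4}\right) 2 \left(-8\right) \frac{1}{12 - 8} = \left(36 + 6 \cdot \frac{1}{4}\right) 2 \left(-8\right) \frac{1}{4} = \left(36 + \frac{3}{2}\right) 2 \left(-8\right) \frac{1}{4} = \frac{75}{2} \left(-4\right) = -150$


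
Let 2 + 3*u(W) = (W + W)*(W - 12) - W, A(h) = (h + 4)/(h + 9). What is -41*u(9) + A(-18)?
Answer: 8009/9 ≈ 889.89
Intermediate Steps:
A(h) = (4 + h)/(9 + h)
u(W) = -⅔ - W/3 + 2*W*(-12 + W)/3 (u(W) = -⅔ + ((W + W)*(W - 12) - W)/3 = -⅔ + ((2*W)*(-12 + W) - W)/3 = -⅔ + (2*W*(-12 + W) - W)/3 = -⅔ + (-W + 2*W*(-12 + W))/3 = -⅔ + (-W/3 + 2*W*(-12 + W)/3) = -⅔ - W/3 + 2*W*(-12 + W)/3)
-41*u(9) + A(-18) = -41*(-⅔ - 25/3*9 + (⅔)*9²) + (4 - 18)/(9 - 18) = -41*(-⅔ - 75 + (⅔)*81) - 14/(-9) = -41*(-⅔ - 75 + 54) - ⅑*(-14) = -41*(-65/3) + 14/9 = 2665/3 + 14/9 = 8009/9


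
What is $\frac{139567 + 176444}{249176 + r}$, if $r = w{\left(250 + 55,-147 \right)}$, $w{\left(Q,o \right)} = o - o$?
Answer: $\frac{316011}{249176} \approx 1.2682$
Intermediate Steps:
$w{\left(Q,o \right)} = 0$
$r = 0$
$\frac{139567 + 176444}{249176 + r} = \frac{139567 + 176444}{249176 + 0} = \frac{316011}{249176}$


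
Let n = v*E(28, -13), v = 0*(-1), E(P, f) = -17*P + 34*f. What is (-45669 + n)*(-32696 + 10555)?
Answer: 1011157329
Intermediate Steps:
v = 0
n = 0 (n = 0*(-17*28 + 34*(-13)) = 0*(-476 - 442) = 0*(-918) = 0)
(-45669 + n)*(-32696 + 10555) = (-45669 + 0)*(-32696 + 10555) = -45669*(-22141) = 1011157329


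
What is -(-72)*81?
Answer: 5832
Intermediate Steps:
-(-72)*81 = -9*(-648) = 5832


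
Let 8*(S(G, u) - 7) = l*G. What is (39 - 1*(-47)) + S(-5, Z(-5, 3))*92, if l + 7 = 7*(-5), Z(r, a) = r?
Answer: 3145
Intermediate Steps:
l = -42 (l = -7 + 7*(-5) = -7 - 35 = -42)
S(G, u) = 7 - 21*G/4 (S(G, u) = 7 + (-42*G)/8 = 7 - 21*G/4)
(39 - 1*(-47)) + S(-5, Z(-5, 3))*92 = (39 - 1*(-47)) + (7 - 21/4*(-5))*92 = (39 + 47) + (7 + 105/4)*92 = 86 + (133/4)*92 = 86 + 3059 = 3145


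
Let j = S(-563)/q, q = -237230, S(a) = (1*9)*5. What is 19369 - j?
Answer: 918981583/47446 ≈ 19369.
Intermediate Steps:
S(a) = 45 (S(a) = 9*5 = 45)
j = -9/47446 (j = 45/(-237230) = 45*(-1/237230) = -9/47446 ≈ -0.00018969)
19369 - j = 19369 - 1*(-9/47446) = 19369 + 9/47446 = 918981583/47446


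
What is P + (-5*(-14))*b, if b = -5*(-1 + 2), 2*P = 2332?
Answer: 816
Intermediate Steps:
P = 1166 (P = (½)*2332 = 1166)
b = -5 (b = -5*1 = -5)
P + (-5*(-14))*b = 1166 - 5*(-14)*(-5) = 1166 + 70*(-5) = 1166 - 350 = 816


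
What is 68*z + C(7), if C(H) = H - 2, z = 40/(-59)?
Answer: -2425/59 ≈ -41.102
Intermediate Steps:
z = -40/59 (z = 40*(-1/59) = -40/59 ≈ -0.67797)
C(H) = -2 + H
68*z + C(7) = 68*(-40/59) + (-2 + 7) = -2720/59 + 5 = -2425/59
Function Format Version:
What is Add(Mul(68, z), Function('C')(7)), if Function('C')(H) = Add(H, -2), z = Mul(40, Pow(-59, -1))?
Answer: Rational(-2425, 59) ≈ -41.102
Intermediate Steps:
z = Rational(-40, 59) (z = Mul(40, Rational(-1, 59)) = Rational(-40, 59) ≈ -0.67797)
Function('C')(H) = Add(-2, H)
Add(Mul(68, z), Function('C')(7)) = Add(Mul(68, Rational(-40, 59)), Add(-2, 7)) = Add(Rational(-2720, 59), 5) = Rational(-2425, 59)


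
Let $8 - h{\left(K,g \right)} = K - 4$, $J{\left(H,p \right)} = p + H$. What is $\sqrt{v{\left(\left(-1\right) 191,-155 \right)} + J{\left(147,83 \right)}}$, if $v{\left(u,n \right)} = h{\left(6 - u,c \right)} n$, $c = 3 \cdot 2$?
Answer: $\sqrt{28905} \approx 170.01$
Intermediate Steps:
$c = 6$
$J{\left(H,p \right)} = H + p$
$h{\left(K,g \right)} = 12 - K$ ($h{\left(K,g \right)} = 8 - \left(K - 4\right) = 8 - \left(-4 + K\right) = 12 - K$)
$v{\left(u,n \right)} = n \left(6 + u\right)$ ($v{\left(u,n \right)} = \left(12 - \left(6 - u\right)\right) n = \left(12 + \left(-6 + u\right)\right) n = \left(6 + u\right) n = n \left(6 + u\right)$)
$\sqrt{v{\left(\left(-1\right) 191,-155 \right)} + J{\left(147,83 \right)}} = \sqrt{- 155 \left(6 - 191\right) + \left(147 + 83\right)} = \sqrt{- 155 \left(6 - 191\right) + 230} = \sqrt{\left(-155\right) \left(-185\right) + 230} = \sqrt{28675 + 230} = \sqrt{28905}$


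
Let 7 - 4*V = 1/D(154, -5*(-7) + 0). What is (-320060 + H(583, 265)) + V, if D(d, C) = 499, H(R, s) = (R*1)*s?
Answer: -82616062/499 ≈ -1.6556e+5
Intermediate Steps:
H(R, s) = R*s
V = 873/499 (V = 7/4 - 1/4/499 = 7/4 - 1/4*1/499 = 7/4 - 1/1996 = 873/499 ≈ 1.7495)
(-320060 + H(583, 265)) + V = (-320060 + 583*265) + 873/499 = (-320060 + 154495) + 873/499 = -165565 + 873/499 = -82616062/499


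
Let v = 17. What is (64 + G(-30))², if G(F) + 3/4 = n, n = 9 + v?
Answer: 127449/16 ≈ 7965.6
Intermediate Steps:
n = 26 (n = 9 + 17 = 26)
G(F) = 101/4 (G(F) = -¾ + 26 = 101/4)
(64 + G(-30))² = (64 + 101/4)² = (357/4)² = 127449/16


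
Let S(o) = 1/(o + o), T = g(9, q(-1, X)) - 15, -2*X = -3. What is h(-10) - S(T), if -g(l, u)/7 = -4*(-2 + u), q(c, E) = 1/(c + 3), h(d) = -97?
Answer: -11057/114 ≈ -96.991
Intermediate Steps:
X = 3/2 (X = -½*(-3) = 3/2 ≈ 1.5000)
q(c, E) = 1/(3 + c)
g(l, u) = -56 + 28*u (g(l, u) = -(-28)*(-2 + u) = -7*(8 - 4*u) = -56 + 28*u)
T = -57 (T = (-56 + 28/(3 - 1)) - 15 = (-56 + 28/2) - 15 = (-56 + 28*(½)) - 15 = (-56 + 14) - 15 = -42 - 15 = -57)
S(o) = 1/(2*o)
h(-10) - S(T) = -97 - 1/(2*(-57)) = -97 - (-1)/(2*57) = -97 - 1*(-1/114) = -97 + 1/114 = -11057/114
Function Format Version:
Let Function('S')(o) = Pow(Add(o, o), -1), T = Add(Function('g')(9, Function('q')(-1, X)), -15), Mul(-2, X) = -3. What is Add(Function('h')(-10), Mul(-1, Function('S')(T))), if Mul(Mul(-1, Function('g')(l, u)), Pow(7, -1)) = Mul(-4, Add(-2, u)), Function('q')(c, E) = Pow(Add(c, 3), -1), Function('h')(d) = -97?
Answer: Rational(-11057, 114) ≈ -96.991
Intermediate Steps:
X = Rational(3, 2) (X = Mul(Rational(-1, 2), -3) = Rational(3, 2) ≈ 1.5000)
Function('q')(c, E) = Pow(Add(3, c), -1)
Function('g')(l, u) = Add(-56, Mul(28, u)) (Function('g')(l, u) = Mul(-7, Mul(-4, Add(-2, u))) = Mul(-7, Add(8, Mul(-4, u))) = Add(-56, Mul(28, u)))
T = -57 (T = Add(Add(-56, Mul(28, Pow(Add(3, -1), -1))), -15) = Add(Add(-56, Mul(28, Pow(2, -1))), -15) = Add(Add(-56, Mul(28, Rational(1, 2))), -15) = Add(Add(-56, 14), -15) = Add(-42, -15) = -57)
Function('S')(o) = Mul(Rational(1, 2), Pow(o, -1)) (Function('S')(o) = Pow(Mul(2, o), -1) = Mul(Rational(1, 2), Pow(o, -1)))
Add(Function('h')(-10), Mul(-1, Function('S')(T))) = Add(-97, Mul(-1, Mul(Rational(1, 2), Pow(-57, -1)))) = Add(-97, Mul(-1, Mul(Rational(1, 2), Rational(-1, 57)))) = Add(-97, Mul(-1, Rational(-1, 114))) = Add(-97, Rational(1, 114)) = Rational(-11057, 114)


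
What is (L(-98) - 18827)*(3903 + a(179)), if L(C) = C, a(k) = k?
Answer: -77251850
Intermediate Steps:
(L(-98) - 18827)*(3903 + a(179)) = (-98 - 18827)*(3903 + 179) = -18925*4082 = -77251850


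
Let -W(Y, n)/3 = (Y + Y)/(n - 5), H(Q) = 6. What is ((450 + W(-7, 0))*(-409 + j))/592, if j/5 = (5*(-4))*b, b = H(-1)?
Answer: -139242/185 ≈ -752.66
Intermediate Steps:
b = 6
W(Y, n) = -6*Y/(-5 + n) (W(Y, n) = -3*(Y + Y)/(n - 5) = -3*2*Y/(-5 + n) = -6*Y/(-5 + n))
j = -600 (j = 5*((5*(-4))*6) = 5*(-20*6) = 5*(-120) = -600)
((450 + W(-7, 0))*(-409 + j))/592 = ((450 - 6*(-7)/(-5 + 0))*(-409 - 600))/592 = ((450 - 6*(-7)/(-5))*(-1009))*(1/592) = ((450 - 6*(-7)*(-1/5))*(-1009))*(1/592) = ((450 - 42/5)*(-1009))*(1/592) = ((2208/5)*(-1009))*(1/592) = -2227872/5*1/592 = -139242/185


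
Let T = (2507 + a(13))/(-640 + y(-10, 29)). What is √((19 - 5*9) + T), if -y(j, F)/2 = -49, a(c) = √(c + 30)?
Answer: √(-8996658 - 542*√43)/542 ≈ 5.5351*I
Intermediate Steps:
a(c) = √(30 + c)
y(j, F) = 98 (y(j, F) = -2*(-49) = 98)
T = -2507/542 - √43/542 (T = (2507 + √(30 + 13))/(-640 + 98) = (2507 + √43)/(-542) = (2507 + √43)*(-1/542) = -2507/542 - √43/542 ≈ -4.6376)
√((19 - 5*9) + T) = √((19 - 5*9) + (-2507/542 - √43/542)) = √((19 - 45) + (-2507/542 - √43/542)) = √(-26 + (-2507/542 - √43/542)) = √(-16599/542 - √43/542)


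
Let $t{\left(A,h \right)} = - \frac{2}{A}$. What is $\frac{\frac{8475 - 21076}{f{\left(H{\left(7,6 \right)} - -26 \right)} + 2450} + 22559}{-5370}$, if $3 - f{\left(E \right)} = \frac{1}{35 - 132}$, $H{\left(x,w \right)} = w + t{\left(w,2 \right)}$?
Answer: $- \frac{5366511281}{1277748540} \approx -4.2$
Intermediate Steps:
$H{\left(x,w \right)} = w - \frac{2}{w}$
$f{\left(E \right)} = \frac{292}{97}$ ($f{\left(E \right)} = 3 - \frac{1}{35 - 132} = 3 - \frac{1}{-97} = 3 - - \frac{1}{97} = 3 + \frac{1}{97} = \frac{292}{97}$)
$\frac{\frac{8475 - 21076}{f{\left(H{\left(7,6 \right)} - -26 \right)} + 2450} + 22559}{-5370} = \frac{\frac{8475 - 21076}{\frac{292}{97} + 2450} + 22559}{-5370} = \left(- \frac{12601}{\frac{237942}{97}} + 22559\right) \left(- \frac{1}{5370}\right) = \left(\left(-12601\right) \frac{97}{237942} + 22559\right) \left(- \frac{1}{5370}\right) = \left(- \frac{1222297}{237942} + 22559\right) \left(- \frac{1}{5370}\right) = \frac{5366511281}{237942} \left(- \frac{1}{5370}\right) = - \frac{5366511281}{1277748540}$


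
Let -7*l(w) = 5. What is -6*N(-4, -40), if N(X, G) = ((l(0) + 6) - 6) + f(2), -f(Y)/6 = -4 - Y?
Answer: -1482/7 ≈ -211.71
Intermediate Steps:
l(w) = -5/7 (l(w) = -⅐*5 = -5/7)
f(Y) = 24 + 6*Y (f(Y) = -6*(-4 - Y) = 24 + 6*Y)
N(X, G) = 247/7 (N(X, G) = ((-5/7 + 6) - 6) + (24 + 6*2) = (37/7 - 6) + (24 + 12) = -5/7 + 36 = 247/7)
-6*N(-4, -40) = -6*247/7 = -1482/7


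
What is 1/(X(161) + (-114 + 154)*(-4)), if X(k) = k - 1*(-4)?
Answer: ⅕ ≈ 0.20000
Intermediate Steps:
X(k) = 4 + k (X(k) = k + 4 = 4 + k)
1/(X(161) + (-114 + 154)*(-4)) = 1/((4 + 161) + (-114 + 154)*(-4)) = 1/(165 + 40*(-4)) = 1/(165 - 160) = 1/5 = ⅕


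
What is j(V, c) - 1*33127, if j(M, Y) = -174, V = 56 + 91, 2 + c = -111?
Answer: -33301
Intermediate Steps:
c = -113 (c = -2 - 111 = -113)
V = 147
j(V, c) - 1*33127 = -174 - 1*33127 = -174 - 33127 = -33301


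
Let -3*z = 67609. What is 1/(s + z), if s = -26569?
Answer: -3/147316 ≈ -2.0364e-5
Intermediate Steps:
z = -67609/3 (z = -⅓*67609 = -67609/3 ≈ -22536.)
1/(s + z) = 1/(-26569 - 67609/3) = 1/(-147316/3) = -3/147316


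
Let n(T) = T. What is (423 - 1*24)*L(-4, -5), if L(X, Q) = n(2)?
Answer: 798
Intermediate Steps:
L(X, Q) = 2
(423 - 1*24)*L(-4, -5) = (423 - 1*24)*2 = (423 - 24)*2 = 399*2 = 798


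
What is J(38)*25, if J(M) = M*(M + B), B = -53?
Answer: -14250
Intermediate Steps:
J(M) = M*(-53 + M) (J(M) = M*(M - 53) = M*(-53 + M))
J(38)*25 = (38*(-53 + 38))*25 = (38*(-15))*25 = -570*25 = -14250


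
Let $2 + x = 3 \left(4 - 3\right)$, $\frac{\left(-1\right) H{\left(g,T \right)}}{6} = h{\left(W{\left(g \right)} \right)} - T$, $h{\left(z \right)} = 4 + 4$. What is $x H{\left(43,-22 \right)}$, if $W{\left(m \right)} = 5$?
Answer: $-180$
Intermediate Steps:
$h{\left(z \right)} = 8$
$H{\left(g,T \right)} = -48 + 6 T$ ($H{\left(g,T \right)} = - 6 \left(8 - T\right) = -48 + 6 T$)
$x = 1$ ($x = -2 + 3 \left(4 - 3\right) = -2 + 3 \cdot 1 = -2 + 3 = 1$)
$x H{\left(43,-22 \right)} = 1 \left(-48 + 6 \left(-22\right)\right) = 1 \left(-48 - 132\right) = 1 \left(-180\right) = -180$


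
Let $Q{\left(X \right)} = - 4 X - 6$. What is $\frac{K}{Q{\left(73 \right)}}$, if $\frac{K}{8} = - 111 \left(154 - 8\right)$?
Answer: $\frac{64824}{149} \approx 435.06$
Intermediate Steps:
$Q{\left(X \right)} = -6 - 4 X$
$K = -129648$ ($K = 8 \left(- 111 \left(154 - 8\right)\right) = 8 \left(\left(-111\right) 146\right) = 8 \left(-16206\right) = -129648$)
$\frac{K}{Q{\left(73 \right)}} = - \frac{129648}{-6 - 292} = - \frac{129648}{-298} = \left(-129648\right) \left(- \frac{1}{298}\right) = \frac{64824}{149}$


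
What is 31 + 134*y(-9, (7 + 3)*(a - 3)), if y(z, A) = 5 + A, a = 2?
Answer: -639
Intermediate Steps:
31 + 134*y(-9, (7 + 3)*(a - 3)) = 31 + 134*(5 + (7 + 3)*(2 - 3)) = 31 + 134*(5 + 10*(-1)) = 31 + 134*(5 - 10) = 31 + 134*(-5) = 31 - 670 = -639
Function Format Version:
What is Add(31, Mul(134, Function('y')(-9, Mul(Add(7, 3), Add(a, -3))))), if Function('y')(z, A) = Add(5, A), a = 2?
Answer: -639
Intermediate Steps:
Add(31, Mul(134, Function('y')(-9, Mul(Add(7, 3), Add(a, -3))))) = Add(31, Mul(134, Add(5, Mul(Add(7, 3), Add(2, -3))))) = Add(31, Mul(134, Add(5, Mul(10, -1)))) = Add(31, Mul(134, Add(5, -10))) = Add(31, Mul(134, -5)) = Add(31, -670) = -639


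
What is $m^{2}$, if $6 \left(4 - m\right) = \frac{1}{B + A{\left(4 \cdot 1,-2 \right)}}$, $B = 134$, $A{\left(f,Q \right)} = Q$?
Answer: $\frac{10029889}{627264} \approx 15.99$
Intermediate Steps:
$m = \frac{3167}{792}$ ($m = 4 - \frac{1}{6 \left(134 - 2\right)} = 4 - \frac{1}{6 \cdot 132} = 4 - \frac{1}{792} = \frac{3167}{792} \approx 3.9987$)
$m^{2} = \left(\frac{3167}{792}\right)^{2} = \frac{10029889}{627264}$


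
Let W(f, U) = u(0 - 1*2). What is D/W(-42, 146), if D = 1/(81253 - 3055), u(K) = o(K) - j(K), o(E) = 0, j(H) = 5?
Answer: -1/390990 ≈ -2.5576e-6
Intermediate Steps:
u(K) = -5 (u(K) = 0 - 1*5 = 0 - 5 = -5)
W(f, U) = -5
D = 1/78198 ≈ 1.2788e-5
D/W(-42, 146) = (1/78198)/(-5) = (1/78198)*(-⅕) = -1/390990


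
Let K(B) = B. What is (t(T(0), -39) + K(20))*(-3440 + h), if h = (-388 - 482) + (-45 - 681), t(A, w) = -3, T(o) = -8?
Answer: -85612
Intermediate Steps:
h = -1596 (h = -870 - 726 = -1596)
(t(T(0), -39) + K(20))*(-3440 + h) = (-3 + 20)*(-3440 - 1596) = 17*(-5036) = -85612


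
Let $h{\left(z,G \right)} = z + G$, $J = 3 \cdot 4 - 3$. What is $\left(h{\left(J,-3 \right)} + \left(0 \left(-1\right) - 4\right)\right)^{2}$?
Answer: $4$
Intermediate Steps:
$J = 9$ ($J = 12 - 3 = 9$)
$h{\left(z,G \right)} = G + z$
$\left(h{\left(J,-3 \right)} + \left(0 \left(-1\right) - 4\right)\right)^{2} = \left(\left(-3 + 9\right) + \left(0 \left(-1\right) - 4\right)\right)^{2} = \left(6 + \left(0 - 4\right)\right)^{2} = \left(6 - 4\right)^{2} = 2^{2} = 4$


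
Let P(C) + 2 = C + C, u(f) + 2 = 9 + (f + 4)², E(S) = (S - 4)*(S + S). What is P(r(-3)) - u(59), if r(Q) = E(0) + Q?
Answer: -3984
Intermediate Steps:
E(S) = 2*S*(-4 + S) (E(S) = (-4 + S)*(2*S) = 2*S*(-4 + S))
r(Q) = Q (r(Q) = 2*0*(-4 + 0) + Q = 2*0*(-4) + Q = 0 + Q = Q)
u(f) = 7 + (4 + f)² (u(f) = -2 + (9 + (f + 4)²) = -2 + (9 + (4 + f)²) = 7 + (4 + f)²)
P(C) = -2 + 2*C (P(C) = -2 + (C + C) = -2 + 2*C)
P(r(-3)) - u(59) = (-2 + 2*(-3)) - (7 + (4 + 59)²) = (-2 - 6) - (7 + 63²) = -8 - (7 + 3969) = -8 - 1*3976 = -8 - 3976 = -3984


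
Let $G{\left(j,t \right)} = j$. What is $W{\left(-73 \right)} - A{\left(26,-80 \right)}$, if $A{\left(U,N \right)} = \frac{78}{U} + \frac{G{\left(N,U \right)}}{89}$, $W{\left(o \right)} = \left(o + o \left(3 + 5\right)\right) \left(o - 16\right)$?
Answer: $\frac{5203910}{89} \approx 58471.0$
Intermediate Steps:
$W{\left(o \right)} = 9 o \left(-16 + o\right)$ ($W{\left(o \right)} = \left(o + o 8\right) \left(-16 + o\right) = \left(o + 8 o\right) \left(-16 + o\right) = 9 o \left(-16 + o\right)$)
$A{\left(U,N \right)} = \frac{78}{U} + \frac{N}{89}$
$W{\left(-73 \right)} - A{\left(26,-80 \right)} = 9 \left(-73\right) \left(-16 - 73\right) - \left(\frac{78}{26} + \frac{1}{89} \left(-80\right)\right) = 9 \left(-73\right) \left(-89\right) - \left(78 \cdot \frac{1}{26} - \frac{80}{89}\right) = 58473 - \left(3 - \frac{80}{89}\right) = 58473 - \frac{187}{89} = \frac{5203910}{89}$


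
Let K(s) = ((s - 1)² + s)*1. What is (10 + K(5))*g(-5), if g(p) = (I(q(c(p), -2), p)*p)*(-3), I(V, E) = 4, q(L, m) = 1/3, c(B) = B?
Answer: 1860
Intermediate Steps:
q(L, m) = ⅓
g(p) = -12*p (g(p) = (4*p)*(-3) = -12*p)
K(s) = s + (-1 + s)² (K(s) = ((-1 + s)² + s)*1 = (s + (-1 + s)²)*1 = s + (-1 + s)²)
(10 + K(5))*g(-5) = (10 + (5 + (-1 + 5)²))*(-12*(-5)) = (10 + (5 + 4²))*60 = (10 + (5 + 16))*60 = (10 + 21)*60 = 31*60 = 1860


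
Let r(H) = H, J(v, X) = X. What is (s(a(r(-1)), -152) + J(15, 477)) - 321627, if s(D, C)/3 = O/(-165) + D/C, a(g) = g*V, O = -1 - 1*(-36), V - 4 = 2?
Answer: -268481833/836 ≈ -3.2115e+5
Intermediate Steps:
V = 6 (V = 4 + 2 = 6)
O = 35 (O = -1 + 36 = 35)
a(g) = 6*g (a(g) = g*6 = 6*g)
s(D, C) = -7/11 + 3*D/C (s(D, C) = 3*(35/(-165) + D/C) = 3*(35*(-1/165) + D/C) = 3*(-7/33 + D/C) = -7/11 + 3*D/C)
(s(a(r(-1)), -152) + J(15, 477)) - 321627 = ((-7/11 + 3*(6*(-1))/(-152)) + 477) - 321627 = ((-7/11 + 3*(-6)*(-1/152)) + 477) - 321627 = ((-7/11 + 9/76) + 477) - 321627 = (-433/836 + 477) - 321627 = 398339/836 - 321627 = -268481833/836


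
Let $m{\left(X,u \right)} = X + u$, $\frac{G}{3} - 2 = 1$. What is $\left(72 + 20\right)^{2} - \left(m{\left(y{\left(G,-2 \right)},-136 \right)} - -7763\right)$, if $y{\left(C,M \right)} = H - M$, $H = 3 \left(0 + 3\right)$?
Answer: $826$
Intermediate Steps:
$G = 9$ ($G = 6 + 3 \cdot 1 = 6 + 3 = 9$)
$H = 9$ ($H = 3 \cdot 3 = 9$)
$y{\left(C,M \right)} = 9 - M$
$\left(72 + 20\right)^{2} - \left(m{\left(y{\left(G,-2 \right)},-136 \right)} - -7763\right) = \left(72 + 20\right)^{2} - \left(\left(\left(9 - -2\right) - 136\right) - -7763\right) = 92^{2} - \left(\left(\left(9 + 2\right) - 136\right) + 7763\right) = 8464 - \left(\left(11 - 136\right) + 7763\right) = 8464 - \left(-125 + 7763\right) = 8464 - 7638 = 826$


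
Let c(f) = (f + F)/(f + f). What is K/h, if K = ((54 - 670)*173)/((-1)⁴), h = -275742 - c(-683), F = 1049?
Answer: 72785944/188331603 ≈ 0.38648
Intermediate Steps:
c(f) = (1049 + f)/(2*f) (c(f) = (f + 1049)/(f + f) = (1049 + f)/((2*f)) = (1049 + f)*(1/(2*f)) = (1049 + f)/(2*f))
h = -188331603/683 (h = -275742 - (1049 - 683)/(2*(-683)) = -275742 - (-1)*366/(2*683) = -275742 - 1*(-183/683) = -275742 + 183/683 = -188331603/683 ≈ -2.7574e+5)
K = -106568 (K = -616*173/1 = -106568*1 = -106568)
K/h = -106568/(-188331603/683) = -106568*(-683/188331603) = 72785944/188331603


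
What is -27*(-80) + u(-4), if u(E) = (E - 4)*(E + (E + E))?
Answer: 2256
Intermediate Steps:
u(E) = 3*E*(-4 + E) (u(E) = (-4 + E)*(E + 2*E) = (-4 + E)*(3*E) = 3*E*(-4 + E))
-27*(-80) + u(-4) = -27*(-80) + 3*(-4)*(-4 - 4) = 2160 + 3*(-4)*(-8) = 2160 + 96 = 2256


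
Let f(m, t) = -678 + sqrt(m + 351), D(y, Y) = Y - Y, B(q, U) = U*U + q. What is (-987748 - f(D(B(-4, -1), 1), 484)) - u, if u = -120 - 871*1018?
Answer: -100272 - 3*sqrt(39) ≈ -1.0029e+5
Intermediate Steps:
B(q, U) = q + U**2 (B(q, U) = U**2 + q = q + U**2)
D(y, Y) = 0
f(m, t) = -678 + sqrt(351 + m)
u = -886798 (u = -120 - 886678 = -886798)
(-987748 - f(D(B(-4, -1), 1), 484)) - u = (-987748 - (-678 + sqrt(351 + 0))) - 1*(-886798) = (-987748 - (-678 + sqrt(351))) + 886798 = (-987748 - (-678 + 3*sqrt(39))) + 886798 = (-987748 + (678 - 3*sqrt(39))) + 886798 = (-987070 - 3*sqrt(39)) + 886798 = -100272 - 3*sqrt(39)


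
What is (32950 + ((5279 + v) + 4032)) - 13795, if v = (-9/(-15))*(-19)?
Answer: 142273/5 ≈ 28455.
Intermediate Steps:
v = -57/5 (v = -1/15*(-9)*(-19) = (⅗)*(-19) = -57/5 ≈ -11.400)
(32950 + ((5279 + v) + 4032)) - 13795 = (32950 + ((5279 - 57/5) + 4032)) - 13795 = (32950 + (26338/5 + 4032)) - 13795 = (32950 + 46498/5) - 13795 = 211248/5 - 13795 = 142273/5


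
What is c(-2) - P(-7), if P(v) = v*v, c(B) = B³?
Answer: -57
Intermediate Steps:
P(v) = v²
c(-2) - P(-7) = (-2)³ - 1*(-7)² = -8 - 1*49 = -8 - 49 = -57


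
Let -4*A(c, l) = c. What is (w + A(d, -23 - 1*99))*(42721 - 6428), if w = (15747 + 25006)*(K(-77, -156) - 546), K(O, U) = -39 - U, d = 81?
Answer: -2538050387097/4 ≈ -6.3451e+11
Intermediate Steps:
w = -17483037 (w = (15747 + 25006)*((-39 - 1*(-156)) - 546) = 40753*((-39 + 156) - 546) = 40753*(117 - 546) = 40753*(-429) = -17483037)
A(c, l) = -c/4
(w + A(d, -23 - 1*99))*(42721 - 6428) = (-17483037 - 1/4*81)*(42721 - 6428) = (-17483037 - 81/4)*36293 = -69932229/4*36293 = -2538050387097/4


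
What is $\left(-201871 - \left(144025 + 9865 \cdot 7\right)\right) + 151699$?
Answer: $-263252$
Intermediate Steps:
$\left(-201871 - \left(144025 + 9865 \cdot 7\right)\right) + 151699 = \left(-201871 - 213080\right) + 151699 = -414951 + 151699 = -263252$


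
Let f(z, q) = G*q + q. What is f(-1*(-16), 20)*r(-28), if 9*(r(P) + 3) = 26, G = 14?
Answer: -100/3 ≈ -33.333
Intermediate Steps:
r(P) = -1/9 (r(P) = -3 + (1/9)*26 = -3 + 26/9 = -1/9)
f(z, q) = 15*q (f(z, q) = 14*q + q = 15*q)
f(-1*(-16), 20)*r(-28) = (15*20)*(-1/9) = 300*(-1/9) = -100/3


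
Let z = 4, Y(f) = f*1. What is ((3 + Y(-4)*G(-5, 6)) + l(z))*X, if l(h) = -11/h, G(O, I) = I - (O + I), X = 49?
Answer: -3871/4 ≈ -967.75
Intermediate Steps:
G(O, I) = -O (G(O, I) = I - (I + O) = I + (-I - O) = -O)
Y(f) = f
((3 + Y(-4)*G(-5, 6)) + l(z))*X = ((3 - (-4)*(-5)) - 11/4)*49 = ((3 - 4*5) - 11*1/4)*49 = ((3 - 20) - 11/4)*49 = (-17 - 11/4)*49 = -79/4*49 = -3871/4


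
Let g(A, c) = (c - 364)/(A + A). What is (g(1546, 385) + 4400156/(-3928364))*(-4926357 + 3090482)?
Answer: 422587084625/206756 ≈ 2.0439e+6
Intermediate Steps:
g(A, c) = (-364 + c)/(2*A) (g(A, c) = (-364 + c)/((2*A)) = (-364 + c)*(1/(2*A)) = (-364 + c)/(2*A))
(g(1546, 385) + 4400156/(-3928364))*(-4926357 + 3090482) = ((½)*(-364 + 385)/1546 + 4400156/(-3928364))*(-4926357 + 3090482) = ((½)*(1/1546)*21 + 4400156*(-1/3928364))*(-1835875) = (21/3092 - 1100039/982091)*(-1835875) = -3380696677/3036625372*(-1835875) = 422587084625/206756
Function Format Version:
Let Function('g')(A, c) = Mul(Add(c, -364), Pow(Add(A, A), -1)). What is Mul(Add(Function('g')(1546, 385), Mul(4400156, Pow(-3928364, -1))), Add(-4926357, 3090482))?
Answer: Rational(422587084625, 206756) ≈ 2.0439e+6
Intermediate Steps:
Function('g')(A, c) = Mul(Rational(1, 2), Pow(A, -1), Add(-364, c)) (Function('g')(A, c) = Mul(Add(-364, c), Pow(Mul(2, A), -1)) = Mul(Add(-364, c), Mul(Rational(1, 2), Pow(A, -1))) = Mul(Rational(1, 2), Pow(A, -1), Add(-364, c)))
Mul(Add(Function('g')(1546, 385), Mul(4400156, Pow(-3928364, -1))), Add(-4926357, 3090482)) = Mul(Add(Mul(Rational(1, 2), Pow(1546, -1), Add(-364, 385)), Mul(4400156, Pow(-3928364, -1))), Add(-4926357, 3090482)) = Mul(Add(Mul(Rational(1, 2), Rational(1, 1546), 21), Mul(4400156, Rational(-1, 3928364))), -1835875) = Mul(Add(Rational(21, 3092), Rational(-1100039, 982091)), -1835875) = Mul(Rational(-3380696677, 3036625372), -1835875) = Rational(422587084625, 206756)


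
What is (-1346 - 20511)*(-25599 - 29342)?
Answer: 1200845437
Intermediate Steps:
(-1346 - 20511)*(-25599 - 29342) = -21857*(-54941) = 1200845437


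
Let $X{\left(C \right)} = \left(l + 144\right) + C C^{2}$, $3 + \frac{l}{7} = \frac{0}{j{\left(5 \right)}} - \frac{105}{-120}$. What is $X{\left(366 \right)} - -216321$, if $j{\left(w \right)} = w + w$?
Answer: $\frac{393954769}{8} \approx 4.9244 \cdot 10^{7}$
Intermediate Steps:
$j{\left(w \right)} = 2 w$
$l = - \frac{119}{8}$ ($l = -21 + 7 \left(\frac{0}{2 \cdot 5} - \frac{105}{-120}\right) = -21 + 7 \left(\frac{0}{10} - - \frac{7}{8}\right) = -21 + 7 \left(0 \cdot \frac{1}{10} + \frac{7}{8}\right) = -21 + 7 \left(0 + \frac{7}{8}\right) = -21 + 7 \cdot \frac{7}{8} = -21 + \frac{49}{8} = - \frac{119}{8} \approx -14.875$)
$X{\left(C \right)} = \frac{1033}{8} + C^{3}$ ($X{\left(C \right)} = \left(- \frac{119}{8} + 144\right) + C C^{2} = \frac{1033}{8} + C^{3}$)
$X{\left(366 \right)} - -216321 = \left(\frac{1033}{8} + 366^{3}\right) - -216321 = \left(\frac{1033}{8} + 49027896\right) + 216321 = \frac{392224201}{8} + 216321 = \frac{393954769}{8}$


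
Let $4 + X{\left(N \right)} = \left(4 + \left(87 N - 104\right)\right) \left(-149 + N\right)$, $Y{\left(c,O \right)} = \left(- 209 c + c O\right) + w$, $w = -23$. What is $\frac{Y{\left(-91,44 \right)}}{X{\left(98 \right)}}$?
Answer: $- \frac{7496}{214865} \approx -0.034887$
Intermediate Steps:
$Y{\left(c,O \right)} = -23 - 209 c + O c$ ($Y{\left(c,O \right)} = \left(- 209 c + c O\right) - 23 = \left(- 209 c + O c\right) - 23 = -23 - 209 c + O c$)
$X{\left(N \right)} = -4 + \left(-149 + N\right) \left(-100 + 87 N\right)$ ($X{\left(N \right)} = -4 + \left(4 + \left(87 N - 104\right)\right) \left(-149 + N\right) = -4 + \left(4 + \left(-104 + 87 N\right)\right) \left(-149 + N\right) = -4 + \left(-100 + 87 N\right) \left(-149 + N\right) = -4 + \left(-149 + N\right) \left(-100 + 87 N\right)$)
$\frac{Y{\left(-91,44 \right)}}{X{\left(98 \right)}} = \frac{-23 - -19019 + 44 \left(-91\right)}{14896 - 1280174 + 87 \cdot 98^{2}} = \frac{-23 + 19019 - 4004}{14896 - 1280174 + 87 \cdot 9604} = \frac{14992}{14896 - 1280174 + 835548} = \frac{14992}{-429730} = 14992 \left(- \frac{1}{429730}\right) = - \frac{7496}{214865}$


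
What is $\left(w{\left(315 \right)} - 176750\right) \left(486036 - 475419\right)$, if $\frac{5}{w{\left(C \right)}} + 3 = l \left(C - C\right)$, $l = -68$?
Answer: $-1876572445$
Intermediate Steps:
$w{\left(C \right)} = - \frac{5}{3}$ ($w{\left(C \right)} = \frac{5}{-3 - 68 \left(C - C\right)} = \frac{5}{-3 - 0} = \frac{5}{-3 + 0} = \frac{5}{-3} = 5 \left(- \frac{1}{3}\right) = - \frac{5}{3}$)
$\left(w{\left(315 \right)} - 176750\right) \left(486036 - 475419\right) = \left(- \frac{5}{3} - 176750\right) \left(486036 - 475419\right) = \left(- \frac{530255}{3}\right) 10617 = -1876572445$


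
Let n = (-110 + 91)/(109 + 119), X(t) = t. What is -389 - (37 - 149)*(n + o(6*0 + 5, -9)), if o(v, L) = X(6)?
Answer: 821/3 ≈ 273.67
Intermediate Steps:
o(v, L) = 6
n = -1/12 (n = -19/228 = -19*1/228 = -1/12 ≈ -0.083333)
-389 - (37 - 149)*(n + o(6*0 + 5, -9)) = -389 - (37 - 149)*(-1/12 + 6) = -389 - (-112)*71/12 = -389 - 1*(-1988/3) = -389 + 1988/3 = 821/3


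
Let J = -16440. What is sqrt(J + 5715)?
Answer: 5*I*sqrt(429) ≈ 103.56*I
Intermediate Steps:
sqrt(J + 5715) = sqrt(-16440 + 5715) = sqrt(-10725) = 5*I*sqrt(429)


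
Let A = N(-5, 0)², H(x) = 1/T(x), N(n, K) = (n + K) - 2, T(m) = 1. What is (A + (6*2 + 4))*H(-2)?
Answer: 65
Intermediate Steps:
N(n, K) = -2 + K + n (N(n, K) = (K + n) - 2 = -2 + K + n)
H(x) = 1 (H(x) = 1/1 = 1)
A = 49 (A = (-2 + 0 - 5)² = (-7)² = 49)
(A + (6*2 + 4))*H(-2) = (49 + (6*2 + 4))*1 = (49 + (12 + 4))*1 = (49 + 16)*1 = 65*1 = 65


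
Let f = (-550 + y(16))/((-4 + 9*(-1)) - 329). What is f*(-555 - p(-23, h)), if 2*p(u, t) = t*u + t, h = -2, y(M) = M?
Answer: -51353/57 ≈ -900.93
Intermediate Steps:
p(u, t) = t/2 + t*u/2 (p(u, t) = (t*u + t)/2 = (t + t*u)/2 = t/2 + t*u/2)
f = 89/57 (f = (-550 + 16)/((-4 + 9*(-1)) - 329) = -534/((-4 - 9) - 329) = -534/(-13 - 329) = -534/(-342) = -534*(-1/342) = 89/57 ≈ 1.5614)
f*(-555 - p(-23, h)) = 89*(-555 - (-2)*(1 - 23)/2)/57 = 89*(-555 - (-2)*(-22)/2)/57 = 89*(-555 - 1*22)/57 = 89*(-555 - 22)/57 = (89/57)*(-577) = -51353/57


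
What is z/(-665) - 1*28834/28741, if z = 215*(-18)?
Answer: 18410612/3822553 ≈ 4.8163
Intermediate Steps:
z = -3870
z/(-665) - 1*28834/28741 = -3870/(-665) - 1*28834/28741 = -3870*(-1/665) - 28834*1/28741 = 774/133 - 28834/28741 = 18410612/3822553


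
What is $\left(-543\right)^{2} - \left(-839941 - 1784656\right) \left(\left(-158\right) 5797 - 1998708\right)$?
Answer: $-7649739357649$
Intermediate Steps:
$\left(-543\right)^{2} - \left(-839941 - 1784656\right) \left(\left(-158\right) 5797 - 1998708\right) = 294849 - - 2624597 \left(-915926 - 1998708\right) = 294849 - \left(-2624597\right) \left(-2914634\right) = 294849 - 7649739652498 = -7649739357649$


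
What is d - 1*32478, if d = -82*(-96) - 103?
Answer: -24709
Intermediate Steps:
d = 7769 (d = 7872 - 103 = 7769)
d - 1*32478 = 7769 - 1*32478 = 7769 - 32478 = -24709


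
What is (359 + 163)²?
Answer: 272484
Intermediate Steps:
(359 + 163)² = 522² = 272484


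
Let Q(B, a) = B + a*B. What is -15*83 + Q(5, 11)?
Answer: -1185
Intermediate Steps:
Q(B, a) = B + B*a
-15*83 + Q(5, 11) = -15*83 + 5*(1 + 11) = -1245 + 5*12 = -1245 + 60 = -1185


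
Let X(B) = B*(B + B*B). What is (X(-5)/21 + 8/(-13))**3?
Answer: -3163575232/20346417 ≈ -155.49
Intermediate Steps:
X(B) = B*(B + B**2)
(X(-5)/21 + 8/(-13))**3 = (((-5)**2*(1 - 5))/21 + 8/(-13))**3 = ((25*(-4))*(1/21) + 8*(-1/13))**3 = (-100*1/21 - 8/13)**3 = (-100/21 - 8/13)**3 = (-1468/273)**3 = -3163575232/20346417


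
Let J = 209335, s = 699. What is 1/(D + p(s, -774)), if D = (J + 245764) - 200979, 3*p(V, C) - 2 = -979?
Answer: 3/761383 ≈ 3.9402e-6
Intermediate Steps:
p(V, C) = -977/3 (p(V, C) = 2/3 + (1/3)*(-979) = 2/3 - 979/3 = -977/3)
D = 254120 (D = (209335 + 245764) - 200979 = 455099 - 200979 = 254120)
1/(D + p(s, -774)) = 1/(254120 - 977/3) = 1/(761383/3) = 3/761383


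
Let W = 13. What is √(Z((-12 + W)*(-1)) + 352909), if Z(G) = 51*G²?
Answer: 8*√5515 ≈ 594.10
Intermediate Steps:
√(Z((-12 + W)*(-1)) + 352909) = √(51*((-12 + 13)*(-1))² + 352909) = √(51*(1*(-1))² + 352909) = √(51*(-1)² + 352909) = √(51*1 + 352909) = √(51 + 352909) = √352960 = 8*√5515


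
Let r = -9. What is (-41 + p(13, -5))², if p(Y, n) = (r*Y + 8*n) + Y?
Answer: 34225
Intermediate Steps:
p(Y, n) = -8*Y + 8*n (p(Y, n) = (-9*Y + 8*n) + Y = -8*Y + 8*n)
(-41 + p(13, -5))² = (-41 + (-8*13 + 8*(-5)))² = (-41 + (-104 - 40))² = (-41 - 144)² = (-185)² = 34225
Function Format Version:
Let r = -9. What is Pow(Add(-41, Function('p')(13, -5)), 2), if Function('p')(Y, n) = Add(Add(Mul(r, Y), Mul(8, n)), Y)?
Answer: 34225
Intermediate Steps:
Function('p')(Y, n) = Add(Mul(-8, Y), Mul(8, n)) (Function('p')(Y, n) = Add(Add(Mul(-9, Y), Mul(8, n)), Y) = Add(Mul(-8, Y), Mul(8, n)))
Pow(Add(-41, Function('p')(13, -5)), 2) = Pow(Add(-41, Add(Mul(-8, 13), Mul(8, -5))), 2) = Pow(Add(-41, Add(-104, -40)), 2) = Pow(Add(-41, -144), 2) = Pow(-185, 2) = 34225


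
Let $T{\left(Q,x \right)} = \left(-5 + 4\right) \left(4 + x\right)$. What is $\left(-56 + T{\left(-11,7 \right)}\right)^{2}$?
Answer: $4489$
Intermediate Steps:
$T{\left(Q,x \right)} = -4 - x$ ($T{\left(Q,x \right)} = - (4 + x) = -4 - x$)
$\left(-56 + T{\left(-11,7 \right)}\right)^{2} = \left(-56 - 11\right)^{2} = \left(-67\right)^{2} = 4489$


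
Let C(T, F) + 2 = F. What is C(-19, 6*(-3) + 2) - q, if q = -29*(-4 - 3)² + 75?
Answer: 1328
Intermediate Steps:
q = -1346 (q = -29*(-7)² + 75 = -29*49 + 75 = -1421 + 75 = -1346)
C(T, F) = -2 + F
C(-19, 6*(-3) + 2) - q = (-2 + (6*(-3) + 2)) - 1*(-1346) = (-2 + (-18 + 2)) + 1346 = (-2 - 16) + 1346 = -18 + 1346 = 1328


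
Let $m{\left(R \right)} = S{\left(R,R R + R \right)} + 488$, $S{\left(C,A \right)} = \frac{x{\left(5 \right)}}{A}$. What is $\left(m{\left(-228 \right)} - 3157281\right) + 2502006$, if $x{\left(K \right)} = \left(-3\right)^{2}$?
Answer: $- \frac{11296385321}{17252} \approx -6.5479 \cdot 10^{5}$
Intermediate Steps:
$x{\left(K \right)} = 9$
$S{\left(C,A \right)} = \frac{9}{A}$
$m{\left(R \right)} = 488 + \frac{9}{R + R^{2}}$ ($m{\left(R \right)} = \frac{9}{R R + R} + 488 = \frac{9}{R^{2} + R} + 488 = \frac{9}{R + R^{2}} + 488 = 488 + \frac{9}{R + R^{2}}$)
$\left(m{\left(-228 \right)} - 3157281\right) + 2502006 = \left(\left(488 + \frac{9}{\left(-228\right) \left(1 - 228\right)}\right) - 3157281\right) + 2502006 = \left(\left(488 + 9 \left(- \frac{1}{228}\right) \frac{1}{-227}\right) - 3157281\right) + 2502006 = \left(\left(488 + 9 \left(- \frac{1}{228}\right) \left(- \frac{1}{227}\right)\right) - 3157281\right) + 2502006 = \left(\left(488 + \frac{3}{17252}\right) - 3157281\right) + 2502006 = \left(\frac{8418979}{17252} - 3157281\right) + 2502006 = - \frac{54460992833}{17252} + 2502006 = - \frac{11296385321}{17252}$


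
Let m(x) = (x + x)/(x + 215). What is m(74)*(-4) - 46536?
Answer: -13449496/289 ≈ -46538.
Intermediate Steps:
m(x) = 2*x/(215 + x) (m(x) = (2*x)/(215 + x) = 2*x/(215 + x))
m(74)*(-4) - 46536 = (2*74/(215 + 74))*(-4) - 46536 = (2*74/289)*(-4) - 46536 = (2*74*(1/289))*(-4) - 46536 = (148/289)*(-4) - 46536 = -592/289 - 46536 = -13449496/289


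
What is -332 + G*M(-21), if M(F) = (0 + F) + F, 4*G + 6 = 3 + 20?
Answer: -1021/2 ≈ -510.50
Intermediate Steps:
G = 17/4 (G = -3/2 + (3 + 20)/4 = -3/2 + (¼)*23 = -3/2 + 23/4 = 17/4 ≈ 4.2500)
M(F) = 2*F (M(F) = F + F = 2*F)
-332 + G*M(-21) = -332 + 17*(2*(-21))/4 = -332 + (17/4)*(-42) = -332 - 357/2 = -1021/2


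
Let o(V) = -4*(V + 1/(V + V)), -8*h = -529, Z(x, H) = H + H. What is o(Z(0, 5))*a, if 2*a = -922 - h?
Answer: 317781/16 ≈ 19861.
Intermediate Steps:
Z(x, H) = 2*H
h = 529/8 (h = -⅛*(-529) = 529/8 ≈ 66.125)
a = -7905/16 (a = (-922 - 1*529/8)/2 = (-922 - 529/8)/2 = (½)*(-7905/8) = -7905/16 ≈ -494.06)
o(V) = -4*V - 2/V (o(V) = -4*(V + 1/(2*V)) = -4*V - 2/V)
o(Z(0, 5))*a = (-8*5 - 2/(2*5))*(-7905/16) = (-4*10 - 2/10)*(-7905/16) = (-40 - 2*⅒)*(-7905/16) = (-40 - ⅕)*(-7905/16) = -201/5*(-7905/16) = 317781/16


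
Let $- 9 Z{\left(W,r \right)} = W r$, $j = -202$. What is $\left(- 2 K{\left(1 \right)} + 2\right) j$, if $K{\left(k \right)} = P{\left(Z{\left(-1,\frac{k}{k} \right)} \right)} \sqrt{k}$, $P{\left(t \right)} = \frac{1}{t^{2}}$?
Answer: $32320$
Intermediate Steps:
$Z{\left(W,r \right)} = - \frac{W r}{9}$
$P{\left(t \right)} = \frac{1}{t^{2}}$
$K{\left(k \right)} = 81 \sqrt{k}$ ($K{\left(k \right)} = \frac{\sqrt{k}}{\frac{1}{81}} = \frac{1}{(\frac{1}{9})^{2}} \sqrt{k} = 81 \sqrt{k}$)
$\left(- 2 K{\left(1 \right)} + 2\right) j = \left(- 2 \cdot 81 \sqrt{1} + 2\right) \left(-202\right) = \left(- 2 \cdot 81 \cdot 1 + 2\right) \left(-202\right) = \left(\left(-2\right) 81 + 2\right) \left(-202\right) = \left(-162 + 2\right) \left(-202\right) = \left(-160\right) \left(-202\right) = 32320$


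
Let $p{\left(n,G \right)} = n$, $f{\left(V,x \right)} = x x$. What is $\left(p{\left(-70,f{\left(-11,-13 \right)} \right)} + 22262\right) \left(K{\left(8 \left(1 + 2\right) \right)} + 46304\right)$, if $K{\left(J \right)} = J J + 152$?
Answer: $1043734144$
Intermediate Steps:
$f{\left(V,x \right)} = x^{2}$
$K{\left(J \right)} = 152 + J^{2}$ ($K{\left(J \right)} = J^{2} + 152 = 152 + J^{2}$)
$\left(p{\left(-70,f{\left(-11,-13 \right)} \right)} + 22262\right) \left(K{\left(8 \left(1 + 2\right) \right)} + 46304\right) = \left(-70 + 22262\right) \left(\left(152 + \left(8 \left(1 + 2\right)\right)^{2}\right) + 46304\right) = 22192 \left(\left(152 + \left(8 \cdot 3\right)^{2}\right) + 46304\right) = 22192 \left(\left(152 + 24^{2}\right) + 46304\right) = 22192 \left(\left(152 + 576\right) + 46304\right) = 22192 \left(728 + 46304\right) = 22192 \cdot 47032 = 1043734144$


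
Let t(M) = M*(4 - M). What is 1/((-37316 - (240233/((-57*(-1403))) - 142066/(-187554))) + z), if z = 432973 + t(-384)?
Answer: 2499813489/616607091294157 ≈ 4.0541e-6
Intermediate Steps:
z = 283981 (z = 432973 - 384*(4 - 1*(-384)) = 432973 - 384*(4 + 384) = 432973 - 384*388 = 432973 - 148992 = 283981)
1/((-37316 - (240233/((-57*(-1403))) - 142066/(-187554))) + z) = 1/((-37316 - (240233/((-57*(-1403))) - 142066/(-187554))) + 283981) = 1/((-37316 - (240233/79971 - 142066*(-1/187554))) + 283981) = 1/((-37316 - (240233*(1/79971) + 71033/93777)) + 283981) = 1/((-37316 - (240233/79971 + 71033/93777)) + 283981) = 1/((-37316 - 1*9402970028/2499813489) + 283981) = 1/((-37316 - 9402970028/2499813489) + 283981) = 1/(-93292443125552/2499813489 + 283981) = 1/(616607091294157/2499813489) = 2499813489/616607091294157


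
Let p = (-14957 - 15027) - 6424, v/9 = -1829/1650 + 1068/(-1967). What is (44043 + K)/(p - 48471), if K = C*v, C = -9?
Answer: -15930878437/30608782050 ≈ -0.52047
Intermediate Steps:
v = -16079529/1081850 (v = 9*(-1829/1650 + 1068/(-1967)) = 9*(-1829*1/1650 + 1068*(-1/1967)) = 9*(-1829/1650 - 1068/1967) = 9*(-5359843/3245550) = -16079529/1081850 ≈ -14.863)
p = -36408 (p = -29984 - 6424 = -36408)
K = 144715761/1081850 (K = -9*(-16079529/1081850) = 144715761/1081850 ≈ 133.77)
(44043 + K)/(p - 48471) = (44043 + 144715761/1081850)/(-36408 - 48471) = (47792635311/1081850)/(-84879) = (47792635311/1081850)*(-1/84879) = -15930878437/30608782050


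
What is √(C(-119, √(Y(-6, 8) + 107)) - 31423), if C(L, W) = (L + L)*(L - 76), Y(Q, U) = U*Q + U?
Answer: √14987 ≈ 122.42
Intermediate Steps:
Y(Q, U) = U + Q*U (Y(Q, U) = Q*U + U = U + Q*U)
C(L, W) = 2*L*(-76 + L) (C(L, W) = (2*L)*(-76 + L) = 2*L*(-76 + L))
√(C(-119, √(Y(-6, 8) + 107)) - 31423) = √(2*(-119)*(-76 - 119) - 31423) = √(2*(-119)*(-195) - 31423) = √(46410 - 31423) = √14987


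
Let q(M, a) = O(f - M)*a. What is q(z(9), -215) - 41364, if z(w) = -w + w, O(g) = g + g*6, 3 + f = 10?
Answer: -51899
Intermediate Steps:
f = 7 (f = -3 + 10 = 7)
O(g) = 7*g (O(g) = g + 6*g = 7*g)
z(w) = 0
q(M, a) = a*(49 - 7*M) (q(M, a) = (7*(7 - M))*a = (49 - 7*M)*a = a*(49 - 7*M))
q(z(9), -215) - 41364 = 7*(-215)*(7 - 1*0) - 41364 = 7*(-215)*(7 + 0) - 41364 = 7*(-215)*7 - 41364 = -10535 - 41364 = -51899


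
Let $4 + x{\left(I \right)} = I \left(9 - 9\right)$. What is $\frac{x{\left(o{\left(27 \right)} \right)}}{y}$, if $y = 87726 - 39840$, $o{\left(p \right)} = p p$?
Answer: $- \frac{2}{23943} \approx -8.3532 \cdot 10^{-5}$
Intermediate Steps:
$o{\left(p \right)} = p^{2}$
$x{\left(I \right)} = -4$ ($x{\left(I \right)} = -4 + I \left(9 - 9\right) = -4 + I 0 = -4 + 0 = -4$)
$y = 47886$
$\frac{x{\left(o{\left(27 \right)} \right)}}{y} = - \frac{4}{47886} = \left(-4\right) \frac{1}{47886} = - \frac{2}{23943}$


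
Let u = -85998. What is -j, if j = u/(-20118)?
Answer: -14333/3353 ≈ -4.2747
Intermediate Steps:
j = 14333/3353 (j = -85998/(-20118) = -85998*(-1/20118) = 14333/3353 ≈ 4.2747)
-j = -1*14333/3353 = -14333/3353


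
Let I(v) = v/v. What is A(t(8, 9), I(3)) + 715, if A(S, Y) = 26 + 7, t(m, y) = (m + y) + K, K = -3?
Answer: 748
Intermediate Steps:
I(v) = 1
t(m, y) = -3 + m + y (t(m, y) = (m + y) - 3 = -3 + m + y)
A(S, Y) = 33
A(t(8, 9), I(3)) + 715 = 33 + 715 = 748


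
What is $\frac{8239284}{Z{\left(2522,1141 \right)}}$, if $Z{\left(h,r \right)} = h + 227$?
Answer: $\frac{8239284}{2749} \approx 2997.2$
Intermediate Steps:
$Z{\left(h,r \right)} = 227 + h$
$\frac{8239284}{Z{\left(2522,1141 \right)}} = \frac{8239284}{227 + 2522} = \frac{8239284}{2749}$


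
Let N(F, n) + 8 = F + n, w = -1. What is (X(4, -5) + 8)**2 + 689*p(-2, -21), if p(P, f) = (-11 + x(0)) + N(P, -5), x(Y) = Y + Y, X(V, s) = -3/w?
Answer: -17793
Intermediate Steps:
X(V, s) = 3 (X(V, s) = -3/(-1) = -3*(-1) = 3)
N(F, n) = -8 + F + n (N(F, n) = -8 + (F + n) = -8 + F + n)
x(Y) = 2*Y
p(P, f) = -24 + P (p(P, f) = (-11 + 2*0) + (-8 + P - 5) = (-11 + 0) + (-13 + P) = -11 + (-13 + P) = -24 + P)
(X(4, -5) + 8)**2 + 689*p(-2, -21) = (3 + 8)**2 + 689*(-24 - 2) = 11**2 + 689*(-26) = 121 - 17914 = -17793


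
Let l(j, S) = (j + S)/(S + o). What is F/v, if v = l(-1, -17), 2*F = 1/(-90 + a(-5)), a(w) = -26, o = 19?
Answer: 1/2088 ≈ 0.00047893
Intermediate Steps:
l(j, S) = (S + j)/(19 + S) (l(j, S) = (j + S)/(S + 19) = (S + j)/(19 + S))
F = -1/232 (F = 1/(2*(-90 - 26)) = (½)/(-116) = (½)*(-1/116) = -1/232 ≈ -0.0043103)
v = -9 (v = (-17 - 1)/(19 - 17) = -18/2 = (½)*(-18) = -9)
F/v = -1/232/(-9) = -1/232*(-⅑) = 1/2088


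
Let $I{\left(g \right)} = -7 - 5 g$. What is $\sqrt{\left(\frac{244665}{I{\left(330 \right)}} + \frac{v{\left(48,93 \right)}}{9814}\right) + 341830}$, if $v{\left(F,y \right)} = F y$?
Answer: $\frac{\sqrt{22589168734039932661}}{8130899} \approx 584.54$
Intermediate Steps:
$\sqrt{\left(\frac{244665}{I{\left(330 \right)}} + \frac{v{\left(48,93 \right)}}{9814}\right) + 341830} = \sqrt{\left(\frac{244665}{-7 - 1650} + \frac{48 \cdot 93}{9814}\right) + 341830} = \sqrt{\left(\frac{244665}{-7 - 1650} + 4464 \cdot \frac{1}{9814}\right) + 341830} = \sqrt{\left(\frac{244665}{-1657} + \frac{2232}{4907}\right) + 341830} = \sqrt{\left(244665 \left(- \frac{1}{1657}\right) + \frac{2232}{4907}\right) + 341830} = \sqrt{\left(- \frac{244665}{1657} + \frac{2232}{4907}\right) + 341830} = \sqrt{- \frac{1196872731}{8130899} + 341830} = \sqrt{\frac{2778188332439}{8130899}} = \frac{\sqrt{22589168734039932661}}{8130899}$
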